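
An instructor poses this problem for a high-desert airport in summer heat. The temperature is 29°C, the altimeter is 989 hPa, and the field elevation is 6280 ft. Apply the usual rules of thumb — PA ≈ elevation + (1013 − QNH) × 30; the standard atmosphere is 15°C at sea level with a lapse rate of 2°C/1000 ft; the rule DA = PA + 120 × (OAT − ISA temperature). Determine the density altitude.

10360 ft

Pressure altitude = 6280 + (1013 − 989) × 30 = 6280 + (+720) = 7000 ft.
ISA temperature at 7000 ft = 15 − 2 × (7000/1000) = 1°C.
ISA deviation = 29 − 1 = +28°C.
Density altitude = 7000 + 120 × (28) = 10360 ft.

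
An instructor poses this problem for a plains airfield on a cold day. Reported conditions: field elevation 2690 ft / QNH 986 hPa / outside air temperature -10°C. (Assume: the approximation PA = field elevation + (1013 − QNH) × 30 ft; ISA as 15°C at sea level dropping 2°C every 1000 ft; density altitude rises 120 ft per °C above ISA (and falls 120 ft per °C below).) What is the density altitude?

Pressure altitude = 2690 + (1013 − 986) × 30 = 2690 + (+810) = 3500 ft.
ISA temperature at 3500 ft = 15 − 2 × (3500/1000) = 8°C.
ISA deviation = -10 − 8 = -18°C.
Density altitude = 3500 + 120 × (-18) = 1340 ft.

1340 ft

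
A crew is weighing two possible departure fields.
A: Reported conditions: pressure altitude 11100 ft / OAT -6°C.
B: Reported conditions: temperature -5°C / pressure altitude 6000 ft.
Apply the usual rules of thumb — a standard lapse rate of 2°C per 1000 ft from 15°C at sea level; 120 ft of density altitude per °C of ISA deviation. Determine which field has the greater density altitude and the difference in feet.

A by 6204 ft

A: ISA temp = -7.2°C, deviation +1.2°C, DA = 11100 + 120 × 1.2 = 11244 ft.
B: ISA temp = 3°C, deviation -8°C, DA = 6000 + 120 × (-8) = 5040 ft.
A is higher by 11244 − 5040 = 6204 ft.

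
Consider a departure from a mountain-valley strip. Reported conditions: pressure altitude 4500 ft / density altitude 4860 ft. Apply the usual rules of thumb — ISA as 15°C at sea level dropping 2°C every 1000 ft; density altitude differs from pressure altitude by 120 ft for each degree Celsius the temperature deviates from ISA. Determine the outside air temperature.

9°C

Density altitude − pressure altitude = 4860 − 4500 = +360 ft.
At 120 ft/°C that is an ISA deviation of 360/120 = +3°C.
ISA temperature at 4500 ft = 15 − 2 × (4500/1000) = 6°C.
OAT = ISA + deviation = 6 + (+3) = 9°C.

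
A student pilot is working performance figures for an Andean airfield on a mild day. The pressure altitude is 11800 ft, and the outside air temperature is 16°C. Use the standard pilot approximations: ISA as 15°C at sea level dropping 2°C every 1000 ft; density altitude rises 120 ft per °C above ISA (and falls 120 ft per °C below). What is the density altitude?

ISA temperature at 11800 ft = 15 − 2 × (11800/1000) = -8.6°C.
ISA deviation = 16 − (-8.6) = +24.6°C.
Density altitude = 11800 + 120 × (24.6) = 11800 + (+2952) = 14752 ft.

14752 ft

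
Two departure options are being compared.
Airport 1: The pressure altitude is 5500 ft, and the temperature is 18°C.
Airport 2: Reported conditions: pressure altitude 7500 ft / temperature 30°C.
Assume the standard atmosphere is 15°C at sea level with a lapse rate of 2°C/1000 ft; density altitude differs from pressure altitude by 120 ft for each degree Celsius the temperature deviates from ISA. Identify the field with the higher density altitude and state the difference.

Airport 2 by 3920 ft

Airport 1: ISA temp = 4°C, deviation +14°C, DA = 5500 + 120 × 14 = 7180 ft.
Airport 2: ISA temp = 0°C, deviation +30°C, DA = 7500 + 120 × 30 = 11100 ft.
Airport 2 is higher by 11100 − 7180 = 3920 ft.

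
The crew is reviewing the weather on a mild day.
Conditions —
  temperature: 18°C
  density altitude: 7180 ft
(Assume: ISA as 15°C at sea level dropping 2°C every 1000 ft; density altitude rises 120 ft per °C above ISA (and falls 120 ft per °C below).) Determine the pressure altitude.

5500 ft

DA = PA + 120 × (OAT − (15 − 2·PA/1000)) = PA + 120·OAT − 1800 + 0.24·PA = 1.24·PA + 120·OAT − 1800.
So 1.24·PA = 7180 − 120 × 18 + 1800 = 6820.
PA = 6820 / 1.24 = 5500 ft.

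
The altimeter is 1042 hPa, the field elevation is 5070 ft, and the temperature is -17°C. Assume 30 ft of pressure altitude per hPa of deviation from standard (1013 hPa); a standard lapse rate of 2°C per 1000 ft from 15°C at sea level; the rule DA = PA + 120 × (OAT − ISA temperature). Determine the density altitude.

Pressure altitude = 5070 + (1013 − 1042) × 30 = 5070 + (-870) = 4200 ft.
ISA temperature at 4200 ft = 15 − 2 × (4200/1000) = 6.6°C.
ISA deviation = -17 − 6.6 = -23.6°C.
Density altitude = 4200 + 120 × (-23.6) = 1368 ft.

1368 ft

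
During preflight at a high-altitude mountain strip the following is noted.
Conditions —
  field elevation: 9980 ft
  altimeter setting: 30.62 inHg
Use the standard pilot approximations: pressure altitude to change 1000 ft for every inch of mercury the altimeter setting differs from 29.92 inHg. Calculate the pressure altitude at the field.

Pressure correction = (29.92 − 30.62) × 1000 = -700 ft.
Pressure altitude = 9980 + (-700) = 9280 ft.

9280 ft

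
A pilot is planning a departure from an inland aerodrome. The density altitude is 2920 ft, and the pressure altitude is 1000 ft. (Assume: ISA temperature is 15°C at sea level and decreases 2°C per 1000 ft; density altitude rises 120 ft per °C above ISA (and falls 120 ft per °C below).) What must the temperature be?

29°C

Density altitude − pressure altitude = 2920 − 1000 = +1920 ft.
At 120 ft/°C that is an ISA deviation of 1920/120 = +16°C.
ISA temperature at 1000 ft = 15 − 2 × (1000/1000) = 13°C.
OAT = ISA + deviation = 13 + (+16) = 29°C.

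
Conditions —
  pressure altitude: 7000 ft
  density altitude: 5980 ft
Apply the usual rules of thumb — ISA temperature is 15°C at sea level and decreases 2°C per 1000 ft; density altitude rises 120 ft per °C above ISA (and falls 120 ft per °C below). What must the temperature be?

-7.5°C

Density altitude − pressure altitude = 5980 − 7000 = -1020 ft.
At 120 ft/°C that is an ISA deviation of -1020/120 = -8.5°C.
ISA temperature at 7000 ft = 15 − 2 × (7000/1000) = 1°C.
OAT = ISA + deviation = 1 + (-8.5) = -7.5°C.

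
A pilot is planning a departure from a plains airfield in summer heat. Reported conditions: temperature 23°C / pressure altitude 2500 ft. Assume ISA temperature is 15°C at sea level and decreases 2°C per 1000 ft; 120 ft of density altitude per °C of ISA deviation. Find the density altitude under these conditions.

ISA temperature at 2500 ft = 15 − 2 × (2500/1000) = 10°C.
ISA deviation = 23 − 10 = +13°C.
Density altitude = 2500 + 120 × (13) = 2500 + (+1560) = 4060 ft.

4060 ft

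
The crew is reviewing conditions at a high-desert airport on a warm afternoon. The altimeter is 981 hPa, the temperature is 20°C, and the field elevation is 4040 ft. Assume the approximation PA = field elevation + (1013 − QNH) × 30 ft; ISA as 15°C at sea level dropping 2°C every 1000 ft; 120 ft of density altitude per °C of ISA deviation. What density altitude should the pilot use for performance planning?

6800 ft

Pressure altitude = 4040 + (1013 − 981) × 30 = 4040 + (+960) = 5000 ft.
ISA temperature at 5000 ft = 15 − 2 × (5000/1000) = 5°C.
ISA deviation = 20 − 5 = +15°C.
Density altitude = 5000 + 120 × (15) = 6800 ft.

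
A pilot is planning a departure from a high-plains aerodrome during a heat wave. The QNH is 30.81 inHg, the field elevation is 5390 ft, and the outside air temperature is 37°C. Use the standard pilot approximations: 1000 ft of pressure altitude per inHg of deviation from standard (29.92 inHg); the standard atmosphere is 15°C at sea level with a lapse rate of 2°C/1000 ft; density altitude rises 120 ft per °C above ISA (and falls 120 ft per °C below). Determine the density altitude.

8220 ft

Pressure altitude = 5390 + (29.92 − 30.81) × 1000 = 5390 + (-890) = 4500 ft.
ISA temperature at 4500 ft = 15 − 2 × (4500/1000) = 6°C.
ISA deviation = 37 − 6 = +31°C.
Density altitude = 4500 + 120 × (31) = 8220 ft.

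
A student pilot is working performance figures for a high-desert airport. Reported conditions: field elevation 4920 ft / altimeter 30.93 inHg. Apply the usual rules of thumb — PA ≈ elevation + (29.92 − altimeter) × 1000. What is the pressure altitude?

Pressure correction = (29.92 − 30.93) × 1000 = -1010 ft.
Pressure altitude = 4920 + (-1010) = 3910 ft.

3910 ft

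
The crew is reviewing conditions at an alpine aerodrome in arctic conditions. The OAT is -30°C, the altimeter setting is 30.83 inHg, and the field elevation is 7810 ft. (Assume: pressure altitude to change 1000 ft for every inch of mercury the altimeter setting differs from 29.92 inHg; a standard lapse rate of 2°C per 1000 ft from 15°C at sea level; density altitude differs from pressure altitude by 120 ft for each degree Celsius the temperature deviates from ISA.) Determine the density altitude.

Pressure altitude = 7810 + (29.92 − 30.83) × 1000 = 7810 + (-910) = 6900 ft.
ISA temperature at 6900 ft = 15 − 2 × (6900/1000) = 1.2°C.
ISA deviation = -30 − 1.2 = -31.2°C.
Density altitude = 6900 + 120 × (-31.2) = 3156 ft.

3156 ft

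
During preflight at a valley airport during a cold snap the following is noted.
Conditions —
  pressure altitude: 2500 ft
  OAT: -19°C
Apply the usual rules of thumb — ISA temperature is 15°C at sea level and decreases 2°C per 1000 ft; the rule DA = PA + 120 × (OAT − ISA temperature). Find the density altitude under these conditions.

-980 ft

ISA temperature at 2500 ft = 15 − 2 × (2500/1000) = 10°C.
ISA deviation = -19 − 10 = -29°C.
Density altitude = 2500 + 120 × (-29) = 2500 + (-3480) = -980 ft.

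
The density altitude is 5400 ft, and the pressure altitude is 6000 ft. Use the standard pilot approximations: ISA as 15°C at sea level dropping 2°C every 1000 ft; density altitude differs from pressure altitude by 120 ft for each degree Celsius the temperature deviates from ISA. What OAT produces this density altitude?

Density altitude − pressure altitude = 5400 − 6000 = -600 ft.
At 120 ft/°C that is an ISA deviation of -600/120 = -5°C.
ISA temperature at 6000 ft = 15 − 2 × (6000/1000) = 3°C.
OAT = ISA + deviation = 3 + (-5) = -2°C.

-2°C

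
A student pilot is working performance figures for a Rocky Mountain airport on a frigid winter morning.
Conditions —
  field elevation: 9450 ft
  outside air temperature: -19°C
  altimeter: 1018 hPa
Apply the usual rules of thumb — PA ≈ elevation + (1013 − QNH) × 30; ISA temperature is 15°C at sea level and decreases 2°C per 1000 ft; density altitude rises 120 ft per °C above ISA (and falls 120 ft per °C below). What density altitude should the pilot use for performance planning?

Pressure altitude = 9450 + (1013 − 1018) × 30 = 9450 + (-150) = 9300 ft.
ISA temperature at 9300 ft = 15 − 2 × (9300/1000) = -3.6°C.
ISA deviation = -19 − (-3.6) = -15.4°C.
Density altitude = 9300 + 120 × (-15.4) = 7452 ft.

7452 ft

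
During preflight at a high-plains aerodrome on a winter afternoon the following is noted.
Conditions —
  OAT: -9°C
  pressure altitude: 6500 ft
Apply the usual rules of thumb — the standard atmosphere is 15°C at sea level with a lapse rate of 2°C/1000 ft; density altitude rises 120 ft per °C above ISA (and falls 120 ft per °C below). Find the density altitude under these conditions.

ISA temperature at 6500 ft = 15 − 2 × (6500/1000) = 2°C.
ISA deviation = -9 − 2 = -11°C.
Density altitude = 6500 + 120 × (-11) = 6500 + (-1320) = 5180 ft.

5180 ft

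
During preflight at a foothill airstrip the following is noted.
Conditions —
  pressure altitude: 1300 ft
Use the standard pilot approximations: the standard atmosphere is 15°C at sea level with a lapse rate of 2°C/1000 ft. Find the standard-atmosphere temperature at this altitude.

12.4°C

ISA temperature = 15 − 2 × (1300/1000) = 15 − 2.6 = 12.4°C.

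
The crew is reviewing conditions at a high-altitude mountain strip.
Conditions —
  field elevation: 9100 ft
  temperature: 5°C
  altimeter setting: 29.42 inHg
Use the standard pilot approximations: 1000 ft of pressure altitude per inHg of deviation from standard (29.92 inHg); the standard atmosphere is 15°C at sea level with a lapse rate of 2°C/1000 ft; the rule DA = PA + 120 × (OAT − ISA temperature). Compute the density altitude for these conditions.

Pressure altitude = 9100 + (29.92 − 29.42) × 1000 = 9100 + (+500) = 9600 ft.
ISA temperature at 9600 ft = 15 − 2 × (9600/1000) = -4.2°C.
ISA deviation = 5 − (-4.2) = +9.2°C.
Density altitude = 9600 + 120 × (9.2) = 10704 ft.

10704 ft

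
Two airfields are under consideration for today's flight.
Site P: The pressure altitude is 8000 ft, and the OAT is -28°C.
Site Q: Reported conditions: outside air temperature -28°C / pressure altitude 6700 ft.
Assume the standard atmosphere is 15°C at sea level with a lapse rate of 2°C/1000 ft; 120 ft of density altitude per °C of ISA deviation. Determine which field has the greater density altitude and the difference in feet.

Site P: ISA temp = -1°C, deviation -27°C, DA = 8000 + 120 × (-27) = 4760 ft.
Site Q: ISA temp = 1.6°C, deviation -29.6°C, DA = 6700 + 120 × (-29.6) = 3148 ft.
Site P is higher by 4760 − 3148 = 1612 ft.

Site P by 1612 ft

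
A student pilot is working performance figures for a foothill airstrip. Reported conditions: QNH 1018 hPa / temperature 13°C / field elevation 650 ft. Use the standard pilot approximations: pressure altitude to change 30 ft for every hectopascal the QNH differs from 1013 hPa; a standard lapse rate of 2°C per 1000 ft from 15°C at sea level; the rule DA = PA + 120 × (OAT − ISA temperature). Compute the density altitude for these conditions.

Pressure altitude = 650 + (1013 − 1018) × 30 = 650 + (-150) = 500 ft.
ISA temperature at 500 ft = 15 − 2 × (500/1000) = 14°C.
ISA deviation = 13 − 14 = -1°C.
Density altitude = 500 + 120 × (-1) = 380 ft.

380 ft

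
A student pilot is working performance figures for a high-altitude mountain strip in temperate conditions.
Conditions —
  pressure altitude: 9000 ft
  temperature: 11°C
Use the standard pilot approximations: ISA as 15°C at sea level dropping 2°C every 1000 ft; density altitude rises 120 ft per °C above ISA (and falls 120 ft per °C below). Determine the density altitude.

ISA temperature at 9000 ft = 15 − 2 × (9000/1000) = -3°C.
ISA deviation = 11 − (-3) = +14°C.
Density altitude = 9000 + 120 × (14) = 9000 + (+1680) = 10680 ft.

10680 ft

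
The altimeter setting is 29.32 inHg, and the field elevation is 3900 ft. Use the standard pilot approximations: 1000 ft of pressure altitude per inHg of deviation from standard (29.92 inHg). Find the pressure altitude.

4500 ft

Pressure correction = (29.92 − 29.32) × 1000 = +600 ft.
Pressure altitude = 3900 + (+600) = 4500 ft.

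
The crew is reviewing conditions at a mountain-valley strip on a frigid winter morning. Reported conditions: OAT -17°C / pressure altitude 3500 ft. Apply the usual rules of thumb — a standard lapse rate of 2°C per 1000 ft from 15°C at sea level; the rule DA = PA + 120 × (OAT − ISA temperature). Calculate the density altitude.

500 ft

ISA temperature at 3500 ft = 15 − 2 × (3500/1000) = 8°C.
ISA deviation = -17 − 8 = -25°C.
Density altitude = 3500 + 120 × (-25) = 3500 + (-3000) = 500 ft.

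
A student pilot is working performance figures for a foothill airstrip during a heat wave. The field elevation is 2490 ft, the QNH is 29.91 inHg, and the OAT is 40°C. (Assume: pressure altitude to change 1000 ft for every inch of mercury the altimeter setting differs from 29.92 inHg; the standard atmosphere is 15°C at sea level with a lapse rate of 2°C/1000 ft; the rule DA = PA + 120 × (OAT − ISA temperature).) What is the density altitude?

Pressure altitude = 2490 + (29.92 − 29.91) × 1000 = 2490 + (+10) = 2500 ft.
ISA temperature at 2500 ft = 15 − 2 × (2500/1000) = 10°C.
ISA deviation = 40 − 10 = +30°C.
Density altitude = 2500 + 120 × (30) = 6100 ft.

6100 ft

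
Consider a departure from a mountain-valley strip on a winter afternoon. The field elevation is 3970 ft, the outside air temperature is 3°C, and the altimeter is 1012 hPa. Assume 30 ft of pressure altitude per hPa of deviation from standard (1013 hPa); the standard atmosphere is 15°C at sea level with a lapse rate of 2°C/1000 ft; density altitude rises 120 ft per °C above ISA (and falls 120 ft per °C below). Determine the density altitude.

3520 ft

Pressure altitude = 3970 + (1013 − 1012) × 30 = 3970 + (+30) = 4000 ft.
ISA temperature at 4000 ft = 15 − 2 × (4000/1000) = 7°C.
ISA deviation = 3 − 7 = -4°C.
Density altitude = 4000 + 120 × (-4) = 3520 ft.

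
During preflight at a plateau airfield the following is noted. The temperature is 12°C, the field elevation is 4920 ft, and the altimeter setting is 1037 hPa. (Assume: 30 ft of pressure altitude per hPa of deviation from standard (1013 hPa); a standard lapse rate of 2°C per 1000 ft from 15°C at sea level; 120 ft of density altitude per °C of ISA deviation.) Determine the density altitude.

Pressure altitude = 4920 + (1013 − 1037) × 30 = 4920 + (-720) = 4200 ft.
ISA temperature at 4200 ft = 15 − 2 × (4200/1000) = 6.6°C.
ISA deviation = 12 − 6.6 = +5.4°C.
Density altitude = 4200 + 120 × (5.4) = 4848 ft.

4848 ft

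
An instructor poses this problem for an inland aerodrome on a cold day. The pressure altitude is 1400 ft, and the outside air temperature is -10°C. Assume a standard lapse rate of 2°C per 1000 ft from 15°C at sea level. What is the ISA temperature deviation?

ISA temperature at 1400 ft = 15 − 2 × (1400/1000) = 12.2°C.
Deviation = OAT − ISA = -10 − 12.2 = -22.2°C.

ISA-22.2°C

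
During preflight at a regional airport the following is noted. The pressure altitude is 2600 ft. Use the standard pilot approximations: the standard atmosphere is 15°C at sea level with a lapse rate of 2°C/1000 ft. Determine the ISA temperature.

9.8°C

ISA temperature = 15 − 2 × (2600/1000) = 15 − 5.2 = 9.8°C.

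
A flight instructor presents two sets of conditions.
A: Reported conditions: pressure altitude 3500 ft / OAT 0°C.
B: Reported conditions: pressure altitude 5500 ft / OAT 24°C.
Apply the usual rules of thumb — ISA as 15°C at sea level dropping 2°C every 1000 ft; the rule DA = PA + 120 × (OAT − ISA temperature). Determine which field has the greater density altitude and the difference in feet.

A: ISA temp = 8°C, deviation -8°C, DA = 3500 + 120 × (-8) = 2540 ft.
B: ISA temp = 4°C, deviation +20°C, DA = 5500 + 120 × 20 = 7900 ft.
B is higher by 7900 − 2540 = 5360 ft.

B by 5360 ft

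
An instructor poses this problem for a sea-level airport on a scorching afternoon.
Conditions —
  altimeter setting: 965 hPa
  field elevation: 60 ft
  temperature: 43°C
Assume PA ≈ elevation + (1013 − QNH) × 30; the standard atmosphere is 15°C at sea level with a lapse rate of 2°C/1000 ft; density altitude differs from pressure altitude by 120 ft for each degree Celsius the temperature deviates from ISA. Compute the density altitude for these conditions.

Pressure altitude = 60 + (1013 − 965) × 30 = 60 + (+1440) = 1500 ft.
ISA temperature at 1500 ft = 15 − 2 × (1500/1000) = 12°C.
ISA deviation = 43 − 12 = +31°C.
Density altitude = 1500 + 120 × (31) = 5220 ft.

5220 ft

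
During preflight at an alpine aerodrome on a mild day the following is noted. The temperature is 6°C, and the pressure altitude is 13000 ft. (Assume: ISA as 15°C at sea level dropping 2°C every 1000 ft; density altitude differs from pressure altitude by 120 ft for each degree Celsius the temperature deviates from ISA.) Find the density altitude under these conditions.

15040 ft

ISA temperature at 13000 ft = 15 − 2 × (13000/1000) = -11°C.
ISA deviation = 6 − (-11) = +17°C.
Density altitude = 13000 + 120 × (17) = 13000 + (+2040) = 15040 ft.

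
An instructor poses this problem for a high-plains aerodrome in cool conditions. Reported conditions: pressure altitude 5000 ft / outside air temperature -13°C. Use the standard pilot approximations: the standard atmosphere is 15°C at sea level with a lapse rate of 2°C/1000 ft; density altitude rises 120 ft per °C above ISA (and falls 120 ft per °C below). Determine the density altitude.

2840 ft

ISA temperature at 5000 ft = 15 − 2 × (5000/1000) = 5°C.
ISA deviation = -13 − 5 = -18°C.
Density altitude = 5000 + 120 × (-18) = 5000 + (-2160) = 2840 ft.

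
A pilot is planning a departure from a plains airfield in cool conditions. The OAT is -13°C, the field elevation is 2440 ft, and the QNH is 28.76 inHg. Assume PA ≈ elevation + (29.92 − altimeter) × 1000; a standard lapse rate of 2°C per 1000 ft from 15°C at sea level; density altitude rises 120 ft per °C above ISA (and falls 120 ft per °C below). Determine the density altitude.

1104 ft

Pressure altitude = 2440 + (29.92 − 28.76) × 1000 = 2440 + (+1160) = 3600 ft.
ISA temperature at 3600 ft = 15 − 2 × (3600/1000) = 7.8°C.
ISA deviation = -13 − 7.8 = -20.8°C.
Density altitude = 3600 + 120 × (-20.8) = 1104 ft.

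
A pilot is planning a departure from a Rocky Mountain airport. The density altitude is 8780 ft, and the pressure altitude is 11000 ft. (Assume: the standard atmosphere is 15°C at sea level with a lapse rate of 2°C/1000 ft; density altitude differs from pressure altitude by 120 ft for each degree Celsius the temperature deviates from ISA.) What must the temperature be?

Density altitude − pressure altitude = 8780 − 11000 = -2220 ft.
At 120 ft/°C that is an ISA deviation of -2220/120 = -18.5°C.
ISA temperature at 11000 ft = 15 − 2 × (11000/1000) = -7°C.
OAT = ISA + deviation = -7 + (-18.5) = -25.5°C.

-25.5°C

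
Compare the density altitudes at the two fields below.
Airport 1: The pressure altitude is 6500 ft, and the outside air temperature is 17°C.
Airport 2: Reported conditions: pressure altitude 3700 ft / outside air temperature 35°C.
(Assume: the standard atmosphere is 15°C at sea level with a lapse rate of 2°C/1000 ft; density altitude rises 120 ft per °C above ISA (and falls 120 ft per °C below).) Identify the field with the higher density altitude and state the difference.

Airport 1 by 1312 ft

Airport 1: ISA temp = 2°C, deviation +15°C, DA = 6500 + 120 × 15 = 8300 ft.
Airport 2: ISA temp = 7.6°C, deviation +27.4°C, DA = 3700 + 120 × 27.4 = 6988 ft.
Airport 1 is higher by 8300 − 6988 = 1312 ft.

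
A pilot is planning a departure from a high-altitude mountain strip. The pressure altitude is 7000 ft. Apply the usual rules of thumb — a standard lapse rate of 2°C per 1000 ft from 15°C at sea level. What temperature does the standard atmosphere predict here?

ISA temperature = 15 − 2 × (7000/1000) = 15 − 14 = 1°C.

1°C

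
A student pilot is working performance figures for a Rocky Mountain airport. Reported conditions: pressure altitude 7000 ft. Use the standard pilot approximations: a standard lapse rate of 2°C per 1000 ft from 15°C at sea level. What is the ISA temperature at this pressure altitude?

ISA temperature = 15 − 2 × (7000/1000) = 15 − 14 = 1°C.

1°C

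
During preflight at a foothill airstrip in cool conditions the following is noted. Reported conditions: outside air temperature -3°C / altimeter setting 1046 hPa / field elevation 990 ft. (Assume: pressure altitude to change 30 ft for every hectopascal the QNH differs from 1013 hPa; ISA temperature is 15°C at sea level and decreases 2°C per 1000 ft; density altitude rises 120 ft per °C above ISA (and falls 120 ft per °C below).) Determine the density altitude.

Pressure altitude = 990 + (1013 − 1046) × 30 = 990 + (-990) = 0 ft.
ISA temperature at 0 ft = 15 − 2 × (0/1000) = 15°C.
ISA deviation = -3 − 15 = -18°C.
Density altitude = 0 + 120 × (-18) = -2160 ft.

-2160 ft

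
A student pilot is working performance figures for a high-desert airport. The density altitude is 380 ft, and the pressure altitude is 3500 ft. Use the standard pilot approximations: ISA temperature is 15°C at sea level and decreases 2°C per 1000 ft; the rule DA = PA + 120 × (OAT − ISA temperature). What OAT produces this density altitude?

Density altitude − pressure altitude = 380 − 3500 = -3120 ft.
At 120 ft/°C that is an ISA deviation of -3120/120 = -26°C.
ISA temperature at 3500 ft = 15 − 2 × (3500/1000) = 8°C.
OAT = ISA + deviation = 8 + (-26) = -18°C.

-18°C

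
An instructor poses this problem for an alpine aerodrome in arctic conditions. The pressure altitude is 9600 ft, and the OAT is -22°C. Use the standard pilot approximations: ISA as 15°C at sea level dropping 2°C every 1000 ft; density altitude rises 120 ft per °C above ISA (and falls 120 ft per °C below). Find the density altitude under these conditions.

7464 ft

ISA temperature at 9600 ft = 15 − 2 × (9600/1000) = -4.2°C.
ISA deviation = -22 − (-4.2) = -17.8°C.
Density altitude = 9600 + 120 × (-17.8) = 9600 + (-2136) = 7464 ft.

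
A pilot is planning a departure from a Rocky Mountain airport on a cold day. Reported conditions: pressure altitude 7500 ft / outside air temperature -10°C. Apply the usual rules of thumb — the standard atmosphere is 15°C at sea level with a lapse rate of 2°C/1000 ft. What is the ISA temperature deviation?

ISA-10°C

ISA temperature at 7500 ft = 15 − 2 × (7500/1000) = 0°C.
Deviation = OAT − ISA = -10 − 0 = -10°C.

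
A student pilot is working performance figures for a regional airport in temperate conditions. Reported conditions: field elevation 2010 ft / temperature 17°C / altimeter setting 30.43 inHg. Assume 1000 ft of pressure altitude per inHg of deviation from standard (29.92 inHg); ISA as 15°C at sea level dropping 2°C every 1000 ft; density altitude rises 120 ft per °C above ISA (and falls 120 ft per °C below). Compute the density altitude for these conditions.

2100 ft

Pressure altitude = 2010 + (29.92 − 30.43) × 1000 = 2010 + (-510) = 1500 ft.
ISA temperature at 1500 ft = 15 − 2 × (1500/1000) = 12°C.
ISA deviation = 17 − 12 = +5°C.
Density altitude = 1500 + 120 × (5) = 2100 ft.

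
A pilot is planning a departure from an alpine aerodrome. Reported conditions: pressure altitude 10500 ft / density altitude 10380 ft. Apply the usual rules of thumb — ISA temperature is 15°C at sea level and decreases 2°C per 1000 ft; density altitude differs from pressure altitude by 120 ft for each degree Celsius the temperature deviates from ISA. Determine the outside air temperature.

Density altitude − pressure altitude = 10380 − 10500 = -120 ft.
At 120 ft/°C that is an ISA deviation of -120/120 = -1°C.
ISA temperature at 10500 ft = 15 − 2 × (10500/1000) = -6°C.
OAT = ISA + deviation = -6 + (-1) = -7°C.

-7°C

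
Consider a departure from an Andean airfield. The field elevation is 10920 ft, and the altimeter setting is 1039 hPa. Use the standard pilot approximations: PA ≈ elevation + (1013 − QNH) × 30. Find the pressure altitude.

10140 ft

Pressure correction = (1013 − 1039) × 30 = -780 ft.
Pressure altitude = 10920 + (-780) = 10140 ft.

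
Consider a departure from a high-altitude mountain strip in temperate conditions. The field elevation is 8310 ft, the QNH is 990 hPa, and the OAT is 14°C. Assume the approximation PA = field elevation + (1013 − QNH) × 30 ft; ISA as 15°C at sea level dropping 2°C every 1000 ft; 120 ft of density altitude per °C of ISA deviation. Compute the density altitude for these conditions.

11040 ft

Pressure altitude = 8310 + (1013 − 990) × 30 = 8310 + (+690) = 9000 ft.
ISA temperature at 9000 ft = 15 − 2 × (9000/1000) = -3°C.
ISA deviation = 14 − (-3) = +17°C.
Density altitude = 9000 + 120 × (17) = 11040 ft.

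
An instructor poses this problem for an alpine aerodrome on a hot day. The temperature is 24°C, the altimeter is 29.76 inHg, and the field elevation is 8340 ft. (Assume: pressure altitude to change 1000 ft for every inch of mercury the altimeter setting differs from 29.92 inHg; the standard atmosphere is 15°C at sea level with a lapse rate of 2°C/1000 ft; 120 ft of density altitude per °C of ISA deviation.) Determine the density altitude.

Pressure altitude = 8340 + (29.92 − 29.76) × 1000 = 8340 + (+160) = 8500 ft.
ISA temperature at 8500 ft = 15 − 2 × (8500/1000) = -2°C.
ISA deviation = 24 − (-2) = +26°C.
Density altitude = 8500 + 120 × (26) = 11620 ft.

11620 ft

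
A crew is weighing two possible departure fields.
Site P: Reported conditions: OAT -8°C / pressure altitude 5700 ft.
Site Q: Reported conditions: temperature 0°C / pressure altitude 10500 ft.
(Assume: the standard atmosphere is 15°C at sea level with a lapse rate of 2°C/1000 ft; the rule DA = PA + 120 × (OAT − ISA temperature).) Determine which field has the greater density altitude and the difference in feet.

Site P: ISA temp = 3.6°C, deviation -11.6°C, DA = 5700 + 120 × (-11.6) = 4308 ft.
Site Q: ISA temp = -6°C, deviation +6°C, DA = 10500 + 120 × 6 = 11220 ft.
Site Q is higher by 11220 − 4308 = 6912 ft.

Site Q by 6912 ft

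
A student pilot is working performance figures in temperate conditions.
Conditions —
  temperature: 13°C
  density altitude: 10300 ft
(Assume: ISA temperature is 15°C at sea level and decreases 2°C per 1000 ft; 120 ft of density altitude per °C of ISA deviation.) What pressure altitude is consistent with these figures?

8500 ft

DA = PA + 120 × (OAT − (15 − 2·PA/1000)) = PA + 120·OAT − 1800 + 0.24·PA = 1.24·PA + 120·OAT − 1800.
So 1.24·PA = 10300 − 120 × 13 + 1800 = 10540.
PA = 10540 / 1.24 = 8500 ft.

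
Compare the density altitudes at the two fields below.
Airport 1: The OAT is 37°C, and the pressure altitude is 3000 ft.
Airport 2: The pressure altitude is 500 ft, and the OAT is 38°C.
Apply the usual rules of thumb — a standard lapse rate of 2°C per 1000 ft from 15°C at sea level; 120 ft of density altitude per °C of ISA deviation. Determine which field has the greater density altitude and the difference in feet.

Airport 1 by 2980 ft

Airport 1: ISA temp = 9°C, deviation +28°C, DA = 3000 + 120 × 28 = 6360 ft.
Airport 2: ISA temp = 14°C, deviation +24°C, DA = 500 + 120 × 24 = 3380 ft.
Airport 1 is higher by 6360 − 3380 = 2980 ft.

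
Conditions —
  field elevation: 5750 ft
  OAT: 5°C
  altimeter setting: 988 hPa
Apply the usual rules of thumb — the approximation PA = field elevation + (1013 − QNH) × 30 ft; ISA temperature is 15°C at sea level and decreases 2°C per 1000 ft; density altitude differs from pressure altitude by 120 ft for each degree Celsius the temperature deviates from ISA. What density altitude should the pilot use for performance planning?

Pressure altitude = 5750 + (1013 − 988) × 30 = 5750 + (+750) = 6500 ft.
ISA temperature at 6500 ft = 15 − 2 × (6500/1000) = 2°C.
ISA deviation = 5 − 2 = +3°C.
Density altitude = 6500 + 120 × (3) = 6860 ft.

6860 ft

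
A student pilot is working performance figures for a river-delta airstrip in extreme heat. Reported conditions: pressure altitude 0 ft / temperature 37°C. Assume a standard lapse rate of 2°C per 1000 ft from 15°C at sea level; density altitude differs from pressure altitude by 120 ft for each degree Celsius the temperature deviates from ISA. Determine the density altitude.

2640 ft

ISA temperature at 0 ft = 15 − 2 × (0/1000) = 15°C.
ISA deviation = 37 − 15 = +22°C.
Density altitude = 0 + 120 × (22) = 0 + (+2640) = 2640 ft.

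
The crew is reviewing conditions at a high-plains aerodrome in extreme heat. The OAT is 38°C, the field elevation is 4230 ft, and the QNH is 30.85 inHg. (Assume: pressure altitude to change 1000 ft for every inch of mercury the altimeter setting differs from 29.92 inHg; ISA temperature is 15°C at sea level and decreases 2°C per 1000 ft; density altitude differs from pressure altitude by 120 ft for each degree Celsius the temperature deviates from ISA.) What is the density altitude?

6852 ft

Pressure altitude = 4230 + (29.92 − 30.85) × 1000 = 4230 + (-930) = 3300 ft.
ISA temperature at 3300 ft = 15 − 2 × (3300/1000) = 8.4°C.
ISA deviation = 38 − 8.4 = +29.6°C.
Density altitude = 3300 + 120 × (29.6) = 6852 ft.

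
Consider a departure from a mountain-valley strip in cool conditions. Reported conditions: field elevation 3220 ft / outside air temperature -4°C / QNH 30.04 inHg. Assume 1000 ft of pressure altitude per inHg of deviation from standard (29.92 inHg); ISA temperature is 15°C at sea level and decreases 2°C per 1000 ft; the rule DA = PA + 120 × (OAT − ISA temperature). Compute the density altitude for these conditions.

1564 ft

Pressure altitude = 3220 + (29.92 − 30.04) × 1000 = 3220 + (-120) = 3100 ft.
ISA temperature at 3100 ft = 15 − 2 × (3100/1000) = 8.8°C.
ISA deviation = -4 − 8.8 = -12.8°C.
Density altitude = 3100 + 120 × (-12.8) = 1564 ft.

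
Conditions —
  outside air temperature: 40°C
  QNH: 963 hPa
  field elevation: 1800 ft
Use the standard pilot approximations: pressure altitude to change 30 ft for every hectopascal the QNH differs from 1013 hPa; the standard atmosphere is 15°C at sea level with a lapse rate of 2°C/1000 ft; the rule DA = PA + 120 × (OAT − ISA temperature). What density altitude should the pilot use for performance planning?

7092 ft

Pressure altitude = 1800 + (1013 − 963) × 30 = 1800 + (+1500) = 3300 ft.
ISA temperature at 3300 ft = 15 − 2 × (3300/1000) = 8.4°C.
ISA deviation = 40 − 8.4 = +31.6°C.
Density altitude = 3300 + 120 × (31.6) = 7092 ft.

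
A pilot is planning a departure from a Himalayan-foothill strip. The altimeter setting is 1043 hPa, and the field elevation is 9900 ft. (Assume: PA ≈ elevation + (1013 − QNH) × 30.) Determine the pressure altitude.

9000 ft

Pressure correction = (1013 − 1043) × 30 = -900 ft.
Pressure altitude = 9900 + (-900) = 9000 ft.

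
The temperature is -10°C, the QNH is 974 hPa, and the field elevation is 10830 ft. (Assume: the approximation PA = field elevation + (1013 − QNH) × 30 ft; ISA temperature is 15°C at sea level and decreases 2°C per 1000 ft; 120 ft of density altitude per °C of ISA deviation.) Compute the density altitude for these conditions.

11880 ft

Pressure altitude = 10830 + (1013 − 974) × 30 = 10830 + (+1170) = 12000 ft.
ISA temperature at 12000 ft = 15 − 2 × (12000/1000) = -9°C.
ISA deviation = -10 − (-9) = -1°C.
Density altitude = 12000 + 120 × (-1) = 11880 ft.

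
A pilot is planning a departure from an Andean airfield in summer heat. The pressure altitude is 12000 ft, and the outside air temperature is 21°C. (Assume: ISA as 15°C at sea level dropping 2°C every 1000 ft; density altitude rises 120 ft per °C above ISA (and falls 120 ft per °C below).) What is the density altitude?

ISA temperature at 12000 ft = 15 − 2 × (12000/1000) = -9°C.
ISA deviation = 21 − (-9) = +30°C.
Density altitude = 12000 + 120 × (30) = 12000 + (+3600) = 15600 ft.

15600 ft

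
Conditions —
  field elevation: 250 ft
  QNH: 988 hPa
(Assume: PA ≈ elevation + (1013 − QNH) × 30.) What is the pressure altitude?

Pressure correction = (1013 − 988) × 30 = +750 ft.
Pressure altitude = 250 + (+750) = 1000 ft.

1000 ft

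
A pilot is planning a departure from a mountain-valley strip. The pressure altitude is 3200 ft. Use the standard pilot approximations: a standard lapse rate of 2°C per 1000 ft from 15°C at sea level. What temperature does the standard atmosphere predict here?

8.6°C

ISA temperature = 15 − 2 × (3200/1000) = 15 − 6.4 = 8.6°C.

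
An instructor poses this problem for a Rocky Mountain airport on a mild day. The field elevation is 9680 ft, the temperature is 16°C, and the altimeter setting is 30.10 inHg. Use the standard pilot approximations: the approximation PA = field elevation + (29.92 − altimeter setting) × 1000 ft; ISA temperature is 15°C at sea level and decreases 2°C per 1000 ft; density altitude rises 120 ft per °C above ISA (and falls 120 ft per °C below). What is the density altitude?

Pressure altitude = 9680 + (29.92 − 30.10) × 1000 = 9680 + (-180) = 9500 ft.
ISA temperature at 9500 ft = 15 − 2 × (9500/1000) = -4°C.
ISA deviation = 16 − (-4) = +20°C.
Density altitude = 9500 + 120 × (20) = 11900 ft.

11900 ft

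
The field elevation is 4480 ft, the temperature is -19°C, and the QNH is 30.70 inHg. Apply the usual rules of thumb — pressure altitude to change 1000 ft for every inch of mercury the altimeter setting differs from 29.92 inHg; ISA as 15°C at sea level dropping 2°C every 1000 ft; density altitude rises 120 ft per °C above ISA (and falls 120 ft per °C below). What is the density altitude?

Pressure altitude = 4480 + (29.92 − 30.70) × 1000 = 4480 + (-780) = 3700 ft.
ISA temperature at 3700 ft = 15 − 2 × (3700/1000) = 7.6°C.
ISA deviation = -19 − 7.6 = -26.6°C.
Density altitude = 3700 + 120 × (-26.6) = 508 ft.

508 ft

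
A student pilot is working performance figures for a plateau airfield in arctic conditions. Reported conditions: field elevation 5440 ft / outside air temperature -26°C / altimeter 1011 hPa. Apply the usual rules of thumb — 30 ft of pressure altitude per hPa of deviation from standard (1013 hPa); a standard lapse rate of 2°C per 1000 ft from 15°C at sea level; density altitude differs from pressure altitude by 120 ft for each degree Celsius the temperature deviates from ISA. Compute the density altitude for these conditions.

1900 ft

Pressure altitude = 5440 + (1013 − 1011) × 30 = 5440 + (+60) = 5500 ft.
ISA temperature at 5500 ft = 15 − 2 × (5500/1000) = 4°C.
ISA deviation = -26 − 4 = -30°C.
Density altitude = 5500 + 120 × (-30) = 1900 ft.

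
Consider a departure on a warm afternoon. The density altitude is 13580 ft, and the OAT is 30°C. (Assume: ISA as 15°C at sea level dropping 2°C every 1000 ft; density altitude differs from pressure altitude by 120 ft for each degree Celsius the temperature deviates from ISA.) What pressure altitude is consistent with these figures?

9500 ft

DA = PA + 120 × (OAT − (15 − 2·PA/1000)) = PA + 120·OAT − 1800 + 0.24·PA = 1.24·PA + 120·OAT − 1800.
So 1.24·PA = 13580 − 120 × 30 + 1800 = 11780.
PA = 11780 / 1.24 = 9500 ft.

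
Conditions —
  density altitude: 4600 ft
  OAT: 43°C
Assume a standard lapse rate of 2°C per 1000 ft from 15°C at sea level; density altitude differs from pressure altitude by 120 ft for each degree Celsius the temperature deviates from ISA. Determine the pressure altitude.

DA = PA + 120 × (OAT − (15 − 2·PA/1000)) = PA + 120·OAT − 1800 + 0.24·PA = 1.24·PA + 120·OAT − 1800.
So 1.24·PA = 4600 − 120 × 43 + 1800 = 1240.
PA = 1240 / 1.24 = 1000 ft.

1000 ft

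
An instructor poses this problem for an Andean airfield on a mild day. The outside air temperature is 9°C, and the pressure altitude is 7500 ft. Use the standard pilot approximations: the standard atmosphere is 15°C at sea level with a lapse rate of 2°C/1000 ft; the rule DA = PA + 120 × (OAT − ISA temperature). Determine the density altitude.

8580 ft

ISA temperature at 7500 ft = 15 − 2 × (7500/1000) = 0°C.
ISA deviation = 9 − 0 = +9°C.
Density altitude = 7500 + 120 × (9) = 7500 + (+1080) = 8580 ft.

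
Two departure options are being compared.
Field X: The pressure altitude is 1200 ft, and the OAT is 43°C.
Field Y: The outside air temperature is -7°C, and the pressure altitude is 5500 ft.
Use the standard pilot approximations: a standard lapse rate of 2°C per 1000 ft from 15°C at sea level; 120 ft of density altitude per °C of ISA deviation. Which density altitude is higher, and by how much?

Field X: ISA temp = 12.6°C, deviation +30.4°C, DA = 1200 + 120 × 30.4 = 4848 ft.
Field Y: ISA temp = 4°C, deviation -11°C, DA = 5500 + 120 × (-11) = 4180 ft.
Field X is higher by 4848 − 4180 = 668 ft.

Field X by 668 ft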